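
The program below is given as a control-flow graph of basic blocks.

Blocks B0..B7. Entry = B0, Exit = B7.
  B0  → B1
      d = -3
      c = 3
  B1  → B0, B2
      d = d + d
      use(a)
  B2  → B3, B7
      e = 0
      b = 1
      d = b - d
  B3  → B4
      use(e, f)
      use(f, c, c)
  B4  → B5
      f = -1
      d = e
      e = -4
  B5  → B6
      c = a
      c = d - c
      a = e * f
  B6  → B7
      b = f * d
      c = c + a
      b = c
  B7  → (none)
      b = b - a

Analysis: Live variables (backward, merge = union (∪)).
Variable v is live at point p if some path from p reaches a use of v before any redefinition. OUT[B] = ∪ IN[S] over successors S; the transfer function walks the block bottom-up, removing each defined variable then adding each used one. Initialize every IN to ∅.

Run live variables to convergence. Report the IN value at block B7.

Answer: {a, b}

Working:
Fixpoint table:
  B0:   IN={a, f}   OUT={a, c, d, f}
  B1:   IN={a, c, d, f}   OUT={a, c, d, f}
  B2:   IN={a, c, d, f}   OUT={a, b, c, e, f}
  B3:   IN={a, c, e, f}   OUT={a, e}
  B4:   IN={a, e}   OUT={a, d, e, f}
  B5:   IN={a, d, e, f}   OUT={a, c, d, f}
  B6:   IN={a, c, d, f}   OUT={a, b}
  B7:   IN={a, b}   OUT={}

B7 is the boundary node: OUT[B7] = {}
Applying B7's transfer function to that OUT value gives IN[B7] (row B7 above).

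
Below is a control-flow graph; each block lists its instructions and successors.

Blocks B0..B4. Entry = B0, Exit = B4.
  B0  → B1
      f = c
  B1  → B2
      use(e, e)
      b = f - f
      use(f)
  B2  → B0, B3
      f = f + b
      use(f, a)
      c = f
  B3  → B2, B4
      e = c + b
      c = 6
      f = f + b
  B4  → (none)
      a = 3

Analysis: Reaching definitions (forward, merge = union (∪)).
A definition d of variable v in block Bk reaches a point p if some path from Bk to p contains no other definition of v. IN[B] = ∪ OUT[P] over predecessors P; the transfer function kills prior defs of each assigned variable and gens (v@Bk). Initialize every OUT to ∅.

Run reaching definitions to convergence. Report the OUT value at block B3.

Answer: {b@B1, c@B3, e@B3, f@B3}

Working:
Converged values:
  B0:  IN={b@B1, c@B2, e@B3, f@B2}  OUT={b@B1, c@B2, e@B3, f@B0}
  B1:  IN={b@B1, c@B2, e@B3, f@B0}  OUT={b@B1, c@B2, e@B3, f@B0}
  B2:  IN={b@B1, c@B2, c@B3, e@B3, f@B0, f@B3}  OUT={b@B1, c@B2, e@B3, f@B2}
  B3:  IN={b@B1, c@B2, e@B3, f@B2}  OUT={b@B1, c@B3, e@B3, f@B3}
  B4:  IN={b@B1, c@B3, e@B3, f@B3}  OUT={a@B4, b@B1, c@B3, e@B3, f@B3}

Merge at B3: IN[B3] = OUT[B2] = {b@B1, c@B2, e@B3, f@B2}
Applying B3's transfer function to that IN value gives OUT[B3] (row B3 above).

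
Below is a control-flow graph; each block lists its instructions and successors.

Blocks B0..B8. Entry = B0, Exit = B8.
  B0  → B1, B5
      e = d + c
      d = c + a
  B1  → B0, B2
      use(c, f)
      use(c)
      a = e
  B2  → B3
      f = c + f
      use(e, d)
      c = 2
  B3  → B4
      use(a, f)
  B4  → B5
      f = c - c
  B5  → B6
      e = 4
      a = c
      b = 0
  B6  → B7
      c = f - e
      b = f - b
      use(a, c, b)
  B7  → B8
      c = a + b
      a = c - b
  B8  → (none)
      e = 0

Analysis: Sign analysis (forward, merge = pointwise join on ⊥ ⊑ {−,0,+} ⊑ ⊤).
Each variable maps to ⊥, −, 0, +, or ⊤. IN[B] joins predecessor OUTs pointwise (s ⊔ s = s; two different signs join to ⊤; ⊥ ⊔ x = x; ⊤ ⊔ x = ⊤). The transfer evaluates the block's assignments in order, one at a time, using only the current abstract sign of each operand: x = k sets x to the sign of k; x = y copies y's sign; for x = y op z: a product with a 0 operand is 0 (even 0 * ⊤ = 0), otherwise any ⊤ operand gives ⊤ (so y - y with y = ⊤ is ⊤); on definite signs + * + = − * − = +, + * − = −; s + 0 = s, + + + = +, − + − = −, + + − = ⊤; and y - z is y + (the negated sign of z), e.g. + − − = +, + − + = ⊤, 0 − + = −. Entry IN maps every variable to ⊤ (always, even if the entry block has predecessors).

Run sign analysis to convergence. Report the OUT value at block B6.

Answer: {a: ⊤, b: ⊤, c: ⊤, d: ⊤, e: +, f: ⊤}

Derivation:
Converged values:
  B0:   IN=(all ⊤)   OUT=(all ⊤)
  B1:   IN=(all ⊤)   OUT=(all ⊤)
  B2:   IN=(all ⊤)   OUT={c:+; rest ⊤}
  B3:   IN={c:+; rest ⊤}   OUT={c:+; rest ⊤}
  B4:   IN={c:+; rest ⊤}   OUT={c:+; rest ⊤}
  B5:   IN=(all ⊤)   OUT={b:0, e:+; rest ⊤}
  B6:   IN={b:0, e:+; rest ⊤}   OUT={e:+; rest ⊤}
  B7:   IN={e:+; rest ⊤}   OUT={e:+; rest ⊤}
  B8:   IN={e:+; rest ⊤}   OUT={e:0; rest ⊤}

Merge at B6: IN[B6] = OUT[B5] = {a: ⊤, b: 0, c: ⊤, d: ⊤, e: +, f: ⊤}
Applying B6's transfer function to that IN value gives OUT[B6] (row B6 above).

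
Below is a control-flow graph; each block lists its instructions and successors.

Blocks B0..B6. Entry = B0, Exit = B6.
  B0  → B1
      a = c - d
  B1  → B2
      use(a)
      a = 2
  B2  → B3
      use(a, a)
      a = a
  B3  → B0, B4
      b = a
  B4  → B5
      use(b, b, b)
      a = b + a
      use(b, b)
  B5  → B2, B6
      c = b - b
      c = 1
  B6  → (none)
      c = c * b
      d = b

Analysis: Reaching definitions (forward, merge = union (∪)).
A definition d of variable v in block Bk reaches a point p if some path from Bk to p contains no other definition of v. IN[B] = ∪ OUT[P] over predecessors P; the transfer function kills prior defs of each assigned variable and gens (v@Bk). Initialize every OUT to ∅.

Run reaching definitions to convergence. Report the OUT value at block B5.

Answer: {a@B4, b@B3, c@B5}

Derivation:
Per-block solution:
  B0: | IN={a@B2, b@B3, c@B5} | OUT={a@B0, b@B3, c@B5}
  B1: | IN={a@B0, b@B3, c@B5} | OUT={a@B1, b@B3, c@B5}
  B2: | IN={a@B1, a@B4, b@B3, c@B5} | OUT={a@B2, b@B3, c@B5}
  B3: | IN={a@B2, b@B3, c@B5} | OUT={a@B2, b@B3, c@B5}
  B4: | IN={a@B2, b@B3, c@B5} | OUT={a@B4, b@B3, c@B5}
  B5: | IN={a@B4, b@B3, c@B5} | OUT={a@B4, b@B3, c@B5}
  B6: | IN={a@B4, b@B3, c@B5} | OUT={a@B4, b@B3, c@B6, d@B6}

Merge at B5: IN[B5] = OUT[B4] = {a@B4, b@B3, c@B5}
Applying B5's transfer function to that IN value gives OUT[B5] (row B5 above).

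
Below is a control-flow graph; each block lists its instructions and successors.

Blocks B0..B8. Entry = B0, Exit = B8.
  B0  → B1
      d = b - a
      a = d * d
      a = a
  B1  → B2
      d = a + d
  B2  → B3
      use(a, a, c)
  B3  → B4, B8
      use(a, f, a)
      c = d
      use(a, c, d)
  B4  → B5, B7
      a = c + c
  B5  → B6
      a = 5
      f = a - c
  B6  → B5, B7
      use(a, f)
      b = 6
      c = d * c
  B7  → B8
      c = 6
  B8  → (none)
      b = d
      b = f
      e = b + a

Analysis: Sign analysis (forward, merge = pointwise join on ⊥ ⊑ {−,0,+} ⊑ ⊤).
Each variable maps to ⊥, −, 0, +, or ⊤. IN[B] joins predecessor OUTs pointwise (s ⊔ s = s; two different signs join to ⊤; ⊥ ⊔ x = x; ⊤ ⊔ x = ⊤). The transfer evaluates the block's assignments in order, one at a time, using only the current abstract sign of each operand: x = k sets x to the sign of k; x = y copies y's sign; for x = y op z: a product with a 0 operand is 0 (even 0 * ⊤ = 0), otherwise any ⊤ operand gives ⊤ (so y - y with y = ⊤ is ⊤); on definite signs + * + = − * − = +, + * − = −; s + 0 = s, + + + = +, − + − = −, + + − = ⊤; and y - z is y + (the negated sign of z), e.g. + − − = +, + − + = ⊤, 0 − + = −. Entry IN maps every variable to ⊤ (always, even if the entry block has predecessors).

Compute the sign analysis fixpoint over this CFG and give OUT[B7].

Answer: {a: ⊤, b: ⊤, c: +, d: ⊤, e: ⊤, f: ⊤}

Derivation:
Converged values:
  B0: | IN=(all ⊤) | OUT=(all ⊤)
  B1: | IN=(all ⊤) | OUT=(all ⊤)
  B2: | IN=(all ⊤) | OUT=(all ⊤)
  B3: | IN=(all ⊤) | OUT=(all ⊤)
  B4: | IN=(all ⊤) | OUT=(all ⊤)
  B5: | IN=(all ⊤) | OUT={a:+; rest ⊤}
  B6: | IN={a:+; rest ⊤} | OUT={a:+, b:+; rest ⊤}
  B7: | IN=(all ⊤) | OUT={c:+; rest ⊤}
  B8: | IN=(all ⊤) | OUT=(all ⊤)

Merge at B7: IN[B7] = OUT[B4] ⊔ OUT[B6] = {a: ⊤, b: ⊤, c: ⊤, d: ⊤, e: ⊤, f: ⊤}
Applying B7's transfer function to that IN value gives OUT[B7] (row B7 above).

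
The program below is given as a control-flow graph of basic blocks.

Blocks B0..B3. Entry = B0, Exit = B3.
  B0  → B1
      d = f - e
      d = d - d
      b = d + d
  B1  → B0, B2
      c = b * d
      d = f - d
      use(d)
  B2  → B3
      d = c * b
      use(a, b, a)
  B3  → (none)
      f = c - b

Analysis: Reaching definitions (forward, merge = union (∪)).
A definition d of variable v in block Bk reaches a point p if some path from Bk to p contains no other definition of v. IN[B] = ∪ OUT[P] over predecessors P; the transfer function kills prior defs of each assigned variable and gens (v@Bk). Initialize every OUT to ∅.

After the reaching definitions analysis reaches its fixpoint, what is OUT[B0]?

Answer: {b@B0, c@B1, d@B0}

Trace:
Converged values:
  B0:   IN={b@B0, c@B1, d@B1}   OUT={b@B0, c@B1, d@B0}
  B1:   IN={b@B0, c@B1, d@B0}   OUT={b@B0, c@B1, d@B1}
  B2:   IN={b@B0, c@B1, d@B1}   OUT={b@B0, c@B1, d@B2}
  B3:   IN={b@B0, c@B1, d@B2}   OUT={b@B0, c@B1, d@B2, f@B3}

Merge at B0 (entry node, so the boundary value {} is joined with the incoming edge(s)): IN[B0] = {} ⊔ OUT[B1] = {b@B0, c@B1, d@B1}
Applying B0's transfer function to that IN value gives OUT[B0] (row B0 above).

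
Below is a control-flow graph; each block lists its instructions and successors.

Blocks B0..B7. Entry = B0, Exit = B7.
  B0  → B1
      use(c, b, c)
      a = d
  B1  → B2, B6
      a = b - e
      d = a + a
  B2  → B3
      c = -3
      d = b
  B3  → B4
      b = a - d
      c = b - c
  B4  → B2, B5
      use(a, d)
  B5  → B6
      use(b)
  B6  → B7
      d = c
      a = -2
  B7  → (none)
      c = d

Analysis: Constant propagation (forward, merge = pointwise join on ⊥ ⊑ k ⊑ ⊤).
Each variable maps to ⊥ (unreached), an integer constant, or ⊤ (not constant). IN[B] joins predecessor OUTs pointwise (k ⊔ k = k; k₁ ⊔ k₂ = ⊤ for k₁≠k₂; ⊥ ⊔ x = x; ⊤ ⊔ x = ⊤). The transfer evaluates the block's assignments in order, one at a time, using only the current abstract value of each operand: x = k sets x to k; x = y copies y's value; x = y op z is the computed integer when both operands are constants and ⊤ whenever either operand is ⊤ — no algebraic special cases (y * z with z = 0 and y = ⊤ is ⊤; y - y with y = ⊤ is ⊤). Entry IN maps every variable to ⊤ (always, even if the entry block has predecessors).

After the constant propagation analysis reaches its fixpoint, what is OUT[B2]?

Converged values:
  B0:   IN=(all ⊤)   OUT=(all ⊤)
  B1:   IN=(all ⊤)   OUT=(all ⊤)
  B2:   IN=(all ⊤)   OUT={c:-3; rest ⊤}
  B3:   IN={c:-3; rest ⊤}   OUT=(all ⊤)
  B4:   IN=(all ⊤)   OUT=(all ⊤)
  B5:   IN=(all ⊤)   OUT=(all ⊤)
  B6:   IN=(all ⊤)   OUT={a:-2; rest ⊤}
  B7:   IN={a:-2; rest ⊤}   OUT={a:-2; rest ⊤}

Merge at B2: IN[B2] = OUT[B1] ⊔ OUT[B4] = {a: ⊤, b: ⊤, c: ⊤, d: ⊤, e: ⊤, f: ⊤}
Applying B2's transfer function to that IN value gives OUT[B2] (row B2 above).

Answer: {a: ⊤, b: ⊤, c: -3, d: ⊤, e: ⊤, f: ⊤}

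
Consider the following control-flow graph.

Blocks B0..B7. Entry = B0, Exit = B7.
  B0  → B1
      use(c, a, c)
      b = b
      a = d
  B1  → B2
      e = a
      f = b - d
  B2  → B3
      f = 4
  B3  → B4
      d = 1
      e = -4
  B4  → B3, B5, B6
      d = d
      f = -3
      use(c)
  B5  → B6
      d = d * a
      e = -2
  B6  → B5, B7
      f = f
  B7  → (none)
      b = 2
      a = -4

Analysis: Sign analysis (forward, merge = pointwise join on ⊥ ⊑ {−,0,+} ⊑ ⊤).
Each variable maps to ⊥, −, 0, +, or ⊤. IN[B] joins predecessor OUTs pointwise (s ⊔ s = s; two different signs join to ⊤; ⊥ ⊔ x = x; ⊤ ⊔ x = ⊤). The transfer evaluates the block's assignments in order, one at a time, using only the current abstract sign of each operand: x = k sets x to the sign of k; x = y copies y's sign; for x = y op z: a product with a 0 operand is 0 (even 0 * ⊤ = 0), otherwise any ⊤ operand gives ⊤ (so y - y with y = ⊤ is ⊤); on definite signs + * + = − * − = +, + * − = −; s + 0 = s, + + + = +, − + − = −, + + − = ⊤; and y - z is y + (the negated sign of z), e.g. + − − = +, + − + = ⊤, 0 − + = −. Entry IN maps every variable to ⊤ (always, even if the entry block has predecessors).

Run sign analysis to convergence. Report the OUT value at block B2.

Per-block solution:
  B0: | IN=(all ⊤) | OUT=(all ⊤)
  B1: | IN=(all ⊤) | OUT=(all ⊤)
  B2: | IN=(all ⊤) | OUT={f:+; rest ⊤}
  B3: | IN=(all ⊤) | OUT={d:+, e:-; rest ⊤}
  B4: | IN={d:+, e:-; rest ⊤} | OUT={d:+, e:-, f:-; rest ⊤}
  B5: | IN={e:-, f:-; rest ⊤} | OUT={e:-, f:-; rest ⊤}
  B6: | IN={e:-, f:-; rest ⊤} | OUT={e:-, f:-; rest ⊤}
  B7: | IN={e:-, f:-; rest ⊤} | OUT={a:-, b:+, e:-, f:-; rest ⊤}

Merge at B2: IN[B2] = OUT[B1] = {a: ⊤, b: ⊤, c: ⊤, d: ⊤, e: ⊤, f: ⊤}
Applying B2's transfer function to that IN value gives OUT[B2] (row B2 above).

Answer: {a: ⊤, b: ⊤, c: ⊤, d: ⊤, e: ⊤, f: +}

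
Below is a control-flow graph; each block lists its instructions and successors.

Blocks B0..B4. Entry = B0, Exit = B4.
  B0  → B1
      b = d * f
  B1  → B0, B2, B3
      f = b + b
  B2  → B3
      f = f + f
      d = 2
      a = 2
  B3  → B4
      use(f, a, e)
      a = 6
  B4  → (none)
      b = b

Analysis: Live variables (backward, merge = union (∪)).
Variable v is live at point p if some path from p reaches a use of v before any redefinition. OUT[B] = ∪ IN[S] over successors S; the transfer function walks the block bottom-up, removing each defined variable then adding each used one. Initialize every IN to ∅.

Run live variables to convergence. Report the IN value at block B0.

Fixpoint table:
  B0:  IN={a, d, e, f}  OUT={a, b, d, e}
  B1:  IN={a, b, d, e}  OUT={a, b, d, e, f}
  B2:  IN={b, e, f}  OUT={a, b, e, f}
  B3:  IN={a, b, e, f}  OUT={b}
  B4:  IN={b}  OUT={}

Merge at B0: OUT[B0] = IN[B1] = {a, b, d, e}
Applying B0's transfer function to that OUT value gives IN[B0] (row B0 above).

Answer: {a, d, e, f}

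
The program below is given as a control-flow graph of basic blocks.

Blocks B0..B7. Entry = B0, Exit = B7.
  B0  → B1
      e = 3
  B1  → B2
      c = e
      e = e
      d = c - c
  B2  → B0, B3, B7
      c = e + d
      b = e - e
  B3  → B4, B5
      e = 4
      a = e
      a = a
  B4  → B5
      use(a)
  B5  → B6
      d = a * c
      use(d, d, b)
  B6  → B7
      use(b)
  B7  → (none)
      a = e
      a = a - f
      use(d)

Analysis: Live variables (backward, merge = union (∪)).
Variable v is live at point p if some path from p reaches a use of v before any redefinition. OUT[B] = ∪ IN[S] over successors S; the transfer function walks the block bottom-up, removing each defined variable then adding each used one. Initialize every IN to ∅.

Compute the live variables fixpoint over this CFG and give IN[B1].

Per-block solution:
  B0:  IN={f}  OUT={e, f}
  B1:  IN={e, f}  OUT={d, e, f}
  B2:  IN={d, e, f}  OUT={b, c, d, e, f}
  B3:  IN={b, c, f}  OUT={a, b, c, e, f}
  B4:  IN={a, b, c, e, f}  OUT={a, b, c, e, f}
  B5:  IN={a, b, c, e, f}  OUT={b, d, e, f}
  B6:  IN={b, d, e, f}  OUT={d, e, f}
  B7:  IN={d, e, f}  OUT={}

Merge at B1: OUT[B1] = IN[B2] = {d, e, f}
Applying B1's transfer function to that OUT value gives IN[B1] (row B1 above).

Answer: {e, f}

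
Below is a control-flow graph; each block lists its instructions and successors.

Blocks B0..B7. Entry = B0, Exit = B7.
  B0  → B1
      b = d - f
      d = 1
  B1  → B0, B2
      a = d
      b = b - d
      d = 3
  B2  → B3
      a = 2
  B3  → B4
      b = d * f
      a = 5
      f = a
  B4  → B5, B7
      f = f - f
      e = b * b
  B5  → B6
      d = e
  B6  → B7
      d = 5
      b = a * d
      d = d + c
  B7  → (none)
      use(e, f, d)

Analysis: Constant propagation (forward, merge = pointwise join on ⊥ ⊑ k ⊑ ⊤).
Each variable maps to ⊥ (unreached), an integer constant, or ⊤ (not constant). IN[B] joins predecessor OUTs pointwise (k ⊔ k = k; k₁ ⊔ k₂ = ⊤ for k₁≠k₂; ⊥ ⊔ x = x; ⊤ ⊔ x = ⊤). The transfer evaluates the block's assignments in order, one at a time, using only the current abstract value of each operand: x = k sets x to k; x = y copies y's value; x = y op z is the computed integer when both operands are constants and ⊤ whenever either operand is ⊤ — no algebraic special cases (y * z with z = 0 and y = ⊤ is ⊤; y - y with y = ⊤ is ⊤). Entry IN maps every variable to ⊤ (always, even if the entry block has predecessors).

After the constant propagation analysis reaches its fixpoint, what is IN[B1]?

Per-block solution:
  B0: | IN=(all ⊤) | OUT={d:1; rest ⊤}
  B1: | IN={d:1; rest ⊤} | OUT={a:1, d:3; rest ⊤}
  B2: | IN={a:1, d:3; rest ⊤} | OUT={a:2, d:3; rest ⊤}
  B3: | IN={a:2, d:3; rest ⊤} | OUT={a:5, d:3, f:5; rest ⊤}
  B4: | IN={a:5, d:3, f:5; rest ⊤} | OUT={a:5, d:3, f:0; rest ⊤}
  B5: | IN={a:5, d:3, f:0; rest ⊤} | OUT={a:5, f:0; rest ⊤}
  B6: | IN={a:5, f:0; rest ⊤} | OUT={a:5, b:25, f:0; rest ⊤}
  B7: | IN={a:5, f:0; rest ⊤} | OUT={a:5, f:0; rest ⊤}

Merge at B1: IN[B1] = OUT[B0] = {a: ⊤, b: ⊤, c: ⊤, d: 1, e: ⊤, f: ⊤}

Answer: {a: ⊤, b: ⊤, c: ⊤, d: 1, e: ⊤, f: ⊤}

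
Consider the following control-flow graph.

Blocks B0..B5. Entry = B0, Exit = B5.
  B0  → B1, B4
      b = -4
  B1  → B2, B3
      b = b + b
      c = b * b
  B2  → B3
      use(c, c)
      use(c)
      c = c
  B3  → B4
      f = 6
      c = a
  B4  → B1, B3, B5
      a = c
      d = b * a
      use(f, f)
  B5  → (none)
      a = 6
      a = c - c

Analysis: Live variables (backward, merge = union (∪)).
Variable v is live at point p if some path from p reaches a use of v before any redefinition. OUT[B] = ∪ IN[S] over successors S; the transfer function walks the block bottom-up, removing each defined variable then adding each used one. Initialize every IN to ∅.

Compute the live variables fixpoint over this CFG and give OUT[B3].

Fixpoint table:
  B0:  IN={a, c, f}  OUT={a, b, c, f}
  B1:  IN={a, b}  OUT={a, b, c}
  B2:  IN={a, b, c}  OUT={a, b}
  B3:  IN={a, b}  OUT={b, c, f}
  B4:  IN={b, c, f}  OUT={a, b, c}
  B5:  IN={c}  OUT={}

Merge at B3: OUT[B3] = IN[B4] = {b, c, f}

Answer: {b, c, f}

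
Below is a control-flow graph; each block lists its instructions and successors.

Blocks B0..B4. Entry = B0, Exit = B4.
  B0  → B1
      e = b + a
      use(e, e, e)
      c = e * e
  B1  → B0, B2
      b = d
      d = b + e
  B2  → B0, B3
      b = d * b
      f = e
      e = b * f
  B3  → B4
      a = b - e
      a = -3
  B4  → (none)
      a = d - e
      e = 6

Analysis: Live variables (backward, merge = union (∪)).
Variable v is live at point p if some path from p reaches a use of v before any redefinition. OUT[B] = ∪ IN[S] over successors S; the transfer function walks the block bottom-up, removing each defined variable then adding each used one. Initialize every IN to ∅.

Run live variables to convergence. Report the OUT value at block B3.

Answer: {d, e}

Working:
Converged values:
  B0:  IN={a, b, d}  OUT={a, d, e}
  B1:  IN={a, d, e}  OUT={a, b, d, e}
  B2:  IN={a, b, d, e}  OUT={a, b, d, e}
  B3:  IN={b, d, e}  OUT={d, e}
  B4:  IN={d, e}  OUT={}

Merge at B3: OUT[B3] = IN[B4] = {d, e}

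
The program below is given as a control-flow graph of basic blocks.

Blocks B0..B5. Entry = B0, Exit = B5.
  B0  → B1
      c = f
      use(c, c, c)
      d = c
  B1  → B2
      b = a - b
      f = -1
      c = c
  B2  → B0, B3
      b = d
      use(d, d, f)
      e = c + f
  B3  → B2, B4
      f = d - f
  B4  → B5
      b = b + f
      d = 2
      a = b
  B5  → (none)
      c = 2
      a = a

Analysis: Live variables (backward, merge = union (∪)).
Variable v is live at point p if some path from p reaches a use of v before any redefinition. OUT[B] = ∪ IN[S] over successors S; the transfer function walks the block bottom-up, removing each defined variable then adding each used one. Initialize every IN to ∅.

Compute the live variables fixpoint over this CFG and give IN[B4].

Converged values:
  B0:  IN={a, b, f}  OUT={a, b, c, d}
  B1:  IN={a, b, c, d}  OUT={a, c, d, f}
  B2:  IN={a, c, d, f}  OUT={a, b, c, d, f}
  B3:  IN={a, b, c, d, f}  OUT={a, b, c, d, f}
  B4:  IN={b, f}  OUT={a}
  B5:  IN={a}  OUT={}

Merge at B4: OUT[B4] = IN[B5] = {a}
Applying B4's transfer function to that OUT value gives IN[B4] (row B4 above).

Answer: {b, f}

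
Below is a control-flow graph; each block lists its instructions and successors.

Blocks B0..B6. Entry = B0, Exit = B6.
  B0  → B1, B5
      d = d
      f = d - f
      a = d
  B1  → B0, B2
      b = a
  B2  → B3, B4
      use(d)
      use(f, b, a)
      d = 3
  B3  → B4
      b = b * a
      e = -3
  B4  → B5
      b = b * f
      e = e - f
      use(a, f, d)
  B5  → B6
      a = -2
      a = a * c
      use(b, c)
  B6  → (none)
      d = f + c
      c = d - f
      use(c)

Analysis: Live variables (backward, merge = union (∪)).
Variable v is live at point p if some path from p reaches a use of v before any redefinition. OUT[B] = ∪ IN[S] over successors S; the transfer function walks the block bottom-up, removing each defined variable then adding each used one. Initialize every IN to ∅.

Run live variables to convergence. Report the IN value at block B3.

Answer: {a, b, c, d, f}

Derivation:
Fixpoint table:
  B0:  IN={b, c, d, e, f}  OUT={a, b, c, d, e, f}
  B1:  IN={a, c, d, e, f}  OUT={a, b, c, d, e, f}
  B2:  IN={a, b, c, d, e, f}  OUT={a, b, c, d, e, f}
  B3:  IN={a, b, c, d, f}  OUT={a, b, c, d, e, f}
  B4:  IN={a, b, c, d, e, f}  OUT={b, c, f}
  B5:  IN={b, c, f}  OUT={c, f}
  B6:  IN={c, f}  OUT={}

Merge at B3: OUT[B3] = IN[B4] = {a, b, c, d, e, f}
Applying B3's transfer function to that OUT value gives IN[B3] (row B3 above).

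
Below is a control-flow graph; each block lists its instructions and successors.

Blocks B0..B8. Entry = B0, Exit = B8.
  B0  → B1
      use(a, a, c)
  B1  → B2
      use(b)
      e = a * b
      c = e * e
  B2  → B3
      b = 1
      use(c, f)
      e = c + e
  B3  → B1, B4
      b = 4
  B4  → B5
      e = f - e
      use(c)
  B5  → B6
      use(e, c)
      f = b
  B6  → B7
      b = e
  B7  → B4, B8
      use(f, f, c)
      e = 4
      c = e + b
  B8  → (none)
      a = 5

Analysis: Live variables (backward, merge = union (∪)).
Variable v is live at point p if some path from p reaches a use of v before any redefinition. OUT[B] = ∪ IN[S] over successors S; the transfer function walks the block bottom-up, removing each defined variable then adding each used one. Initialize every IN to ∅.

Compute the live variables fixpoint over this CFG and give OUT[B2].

Per-block solution:
  B0:   IN={a, b, c, f}   OUT={a, b, f}
  B1:   IN={a, b, f}   OUT={a, c, e, f}
  B2:   IN={a, c, e, f}   OUT={a, c, e, f}
  B3:   IN={a, c, e, f}   OUT={a, b, c, e, f}
  B4:   IN={b, c, e, f}   OUT={b, c, e}
  B5:   IN={b, c, e}   OUT={c, e, f}
  B6:   IN={c, e, f}   OUT={b, c, f}
  B7:   IN={b, c, f}   OUT={b, c, e, f}
  B8:   IN={}   OUT={}

Merge at B2: OUT[B2] = IN[B3] = {a, c, e, f}

Answer: {a, c, e, f}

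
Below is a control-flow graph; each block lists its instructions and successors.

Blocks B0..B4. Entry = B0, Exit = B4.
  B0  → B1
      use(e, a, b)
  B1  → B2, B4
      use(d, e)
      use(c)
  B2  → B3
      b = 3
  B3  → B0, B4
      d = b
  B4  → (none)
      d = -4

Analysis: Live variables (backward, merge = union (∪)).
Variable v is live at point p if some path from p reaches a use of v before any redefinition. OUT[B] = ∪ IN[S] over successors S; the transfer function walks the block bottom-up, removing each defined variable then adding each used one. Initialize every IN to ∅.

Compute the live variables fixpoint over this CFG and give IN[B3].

Per-block solution:
  B0:  IN={a, b, c, d, e}  OUT={a, c, d, e}
  B1:  IN={a, c, d, e}  OUT={a, c, e}
  B2:  IN={a, c, e}  OUT={a, b, c, e}
  B3:  IN={a, b, c, e}  OUT={a, b, c, d, e}
  B4:  IN={}  OUT={}

Merge at B3: OUT[B3] = IN[B0] ⊔ IN[B4] = {a, b, c, d, e}
Applying B3's transfer function to that OUT value gives IN[B3] (row B3 above).

Answer: {a, b, c, e}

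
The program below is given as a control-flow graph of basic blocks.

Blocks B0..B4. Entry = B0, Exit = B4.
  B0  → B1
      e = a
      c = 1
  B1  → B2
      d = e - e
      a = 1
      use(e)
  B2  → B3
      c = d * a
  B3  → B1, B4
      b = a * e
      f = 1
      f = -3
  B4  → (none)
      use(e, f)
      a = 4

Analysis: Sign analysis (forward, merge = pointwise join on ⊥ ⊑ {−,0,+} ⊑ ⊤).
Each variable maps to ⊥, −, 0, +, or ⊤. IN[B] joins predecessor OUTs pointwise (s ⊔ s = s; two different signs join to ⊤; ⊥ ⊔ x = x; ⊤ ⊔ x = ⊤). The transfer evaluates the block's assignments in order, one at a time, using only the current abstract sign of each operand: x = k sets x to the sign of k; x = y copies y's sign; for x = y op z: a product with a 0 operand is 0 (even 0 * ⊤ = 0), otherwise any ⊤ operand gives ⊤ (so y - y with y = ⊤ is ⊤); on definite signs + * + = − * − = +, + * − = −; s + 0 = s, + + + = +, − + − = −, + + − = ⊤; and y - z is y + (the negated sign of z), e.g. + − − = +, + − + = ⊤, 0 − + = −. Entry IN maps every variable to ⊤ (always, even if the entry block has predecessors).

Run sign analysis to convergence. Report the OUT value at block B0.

Per-block solution:
  B0: | IN=(all ⊤) | OUT={c:+; rest ⊤}
  B1: | IN=(all ⊤) | OUT={a:+; rest ⊤}
  B2: | IN={a:+; rest ⊤} | OUT={a:+; rest ⊤}
  B3: | IN={a:+; rest ⊤} | OUT={a:+, f:-; rest ⊤}
  B4: | IN={a:+, f:-; rest ⊤} | OUT={a:+, f:-; rest ⊤}

B0 is the boundary node: IN[B0] = {a: ⊤, b: ⊤, c: ⊤, d: ⊤, e: ⊤, f: ⊤}
Applying B0's transfer function to that IN value gives OUT[B0] (row B0 above).

Answer: {a: ⊤, b: ⊤, c: +, d: ⊤, e: ⊤, f: ⊤}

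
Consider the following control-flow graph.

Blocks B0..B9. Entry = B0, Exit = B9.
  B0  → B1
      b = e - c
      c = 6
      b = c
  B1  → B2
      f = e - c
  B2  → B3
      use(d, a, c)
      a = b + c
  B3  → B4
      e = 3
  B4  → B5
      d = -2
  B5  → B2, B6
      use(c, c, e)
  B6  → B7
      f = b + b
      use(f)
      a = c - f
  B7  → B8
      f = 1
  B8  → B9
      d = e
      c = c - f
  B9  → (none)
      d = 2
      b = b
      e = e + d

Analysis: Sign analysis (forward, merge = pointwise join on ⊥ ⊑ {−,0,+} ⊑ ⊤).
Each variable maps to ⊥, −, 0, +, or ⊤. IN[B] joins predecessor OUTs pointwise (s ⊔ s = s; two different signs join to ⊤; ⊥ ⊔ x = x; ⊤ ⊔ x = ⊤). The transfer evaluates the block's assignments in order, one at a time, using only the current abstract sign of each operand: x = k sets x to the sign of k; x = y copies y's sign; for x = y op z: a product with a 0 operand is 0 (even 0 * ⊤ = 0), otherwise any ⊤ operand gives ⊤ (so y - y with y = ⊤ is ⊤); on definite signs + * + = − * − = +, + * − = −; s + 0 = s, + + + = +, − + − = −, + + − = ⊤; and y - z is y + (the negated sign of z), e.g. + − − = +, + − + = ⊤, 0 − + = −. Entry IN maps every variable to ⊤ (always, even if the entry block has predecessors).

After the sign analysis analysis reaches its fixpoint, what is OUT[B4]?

Answer: {a: +, b: +, c: +, d: -, e: +, f: ⊤}

Working:
Converged values:
  B0: | IN=(all ⊤) | OUT={b:+, c:+; rest ⊤}
  B1: | IN={b:+, c:+; rest ⊤} | OUT={b:+, c:+; rest ⊤}
  B2: | IN={b:+, c:+; rest ⊤} | OUT={a:+, b:+, c:+; rest ⊤}
  B3: | IN={a:+, b:+, c:+; rest ⊤} | OUT={a:+, b:+, c:+, e:+; rest ⊤}
  B4: | IN={a:+, b:+, c:+, e:+; rest ⊤} | OUT={a:+, b:+, c:+, d:-, e:+; rest ⊤}
  B5: | IN={a:+, b:+, c:+, d:-, e:+; rest ⊤} | OUT={a:+, b:+, c:+, d:-, e:+; rest ⊤}
  B6: | IN={a:+, b:+, c:+, d:-, e:+; rest ⊤} | OUT={b:+, c:+, d:-, e:+, f:+; rest ⊤}
  B7: | IN={b:+, c:+, d:-, e:+, f:+; rest ⊤} | OUT={b:+, c:+, d:-, e:+, f:+; rest ⊤}
  B8: | IN={b:+, c:+, d:-, e:+, f:+; rest ⊤} | OUT={b:+, d:+, e:+, f:+; rest ⊤}
  B9: | IN={b:+, d:+, e:+, f:+; rest ⊤} | OUT={b:+, d:+, e:+, f:+; rest ⊤}

Merge at B4: IN[B4] = OUT[B3] = {a: +, b: +, c: +, d: ⊤, e: +, f: ⊤}
Applying B4's transfer function to that IN value gives OUT[B4] (row B4 above).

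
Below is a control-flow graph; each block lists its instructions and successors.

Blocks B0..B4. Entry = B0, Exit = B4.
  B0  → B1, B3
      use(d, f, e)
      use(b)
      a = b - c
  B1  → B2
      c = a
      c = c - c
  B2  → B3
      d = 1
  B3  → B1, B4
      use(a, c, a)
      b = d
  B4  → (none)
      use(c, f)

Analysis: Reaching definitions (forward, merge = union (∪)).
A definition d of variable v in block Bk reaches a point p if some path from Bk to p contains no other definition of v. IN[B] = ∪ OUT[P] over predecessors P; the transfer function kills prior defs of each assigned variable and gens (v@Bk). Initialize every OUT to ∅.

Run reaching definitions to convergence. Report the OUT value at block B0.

Answer: {a@B0}

Trace:
Converged values:
  B0:   IN={}   OUT={a@B0}
  B1:   IN={a@B0, b@B3, c@B1, d@B2}   OUT={a@B0, b@B3, c@B1, d@B2}
  B2:   IN={a@B0, b@B3, c@B1, d@B2}   OUT={a@B0, b@B3, c@B1, d@B2}
  B3:   IN={a@B0, b@B3, c@B1, d@B2}   OUT={a@B0, b@B3, c@B1, d@B2}
  B4:   IN={a@B0, b@B3, c@B1, d@B2}   OUT={a@B0, b@B3, c@B1, d@B2}

B0 is the boundary node: IN[B0] = {}
Applying B0's transfer function to that IN value gives OUT[B0] (row B0 above).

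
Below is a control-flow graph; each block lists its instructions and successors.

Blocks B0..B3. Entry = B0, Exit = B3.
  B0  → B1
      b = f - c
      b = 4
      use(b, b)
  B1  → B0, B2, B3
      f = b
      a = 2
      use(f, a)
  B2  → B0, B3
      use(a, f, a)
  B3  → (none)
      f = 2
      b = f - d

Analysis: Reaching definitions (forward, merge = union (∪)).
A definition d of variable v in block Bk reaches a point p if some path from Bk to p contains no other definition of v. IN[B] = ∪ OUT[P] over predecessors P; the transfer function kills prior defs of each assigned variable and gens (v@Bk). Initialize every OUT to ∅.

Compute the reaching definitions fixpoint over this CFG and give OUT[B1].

Fixpoint table:
  B0:  IN={a@B1, b@B0, f@B1}  OUT={a@B1, b@B0, f@B1}
  B1:  IN={a@B1, b@B0, f@B1}  OUT={a@B1, b@B0, f@B1}
  B2:  IN={a@B1, b@B0, f@B1}  OUT={a@B1, b@B0, f@B1}
  B3:  IN={a@B1, b@B0, f@B1}  OUT={a@B1, b@B3, f@B3}

Merge at B1: IN[B1] = OUT[B0] = {a@B1, b@B0, f@B1}
Applying B1's transfer function to that IN value gives OUT[B1] (row B1 above).

Answer: {a@B1, b@B0, f@B1}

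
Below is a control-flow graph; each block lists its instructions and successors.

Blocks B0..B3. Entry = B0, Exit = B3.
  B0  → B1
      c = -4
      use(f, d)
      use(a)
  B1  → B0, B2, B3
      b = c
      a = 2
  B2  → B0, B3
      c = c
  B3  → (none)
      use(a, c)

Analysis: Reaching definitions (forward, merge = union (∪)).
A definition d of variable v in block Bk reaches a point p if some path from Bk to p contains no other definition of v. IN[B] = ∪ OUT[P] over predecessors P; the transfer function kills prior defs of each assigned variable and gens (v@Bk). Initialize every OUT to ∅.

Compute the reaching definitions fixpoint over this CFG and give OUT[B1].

Per-block solution:
  B0:  IN={a@B1, b@B1, c@B0, c@B2}  OUT={a@B1, b@B1, c@B0}
  B1:  IN={a@B1, b@B1, c@B0}  OUT={a@B1, b@B1, c@B0}
  B2:  IN={a@B1, b@B1, c@B0}  OUT={a@B1, b@B1, c@B2}
  B3:  IN={a@B1, b@B1, c@B0, c@B2}  OUT={a@B1, b@B1, c@B0, c@B2}

Merge at B1: IN[B1] = OUT[B0] = {a@B1, b@B1, c@B0}
Applying B1's transfer function to that IN value gives OUT[B1] (row B1 above).

Answer: {a@B1, b@B1, c@B0}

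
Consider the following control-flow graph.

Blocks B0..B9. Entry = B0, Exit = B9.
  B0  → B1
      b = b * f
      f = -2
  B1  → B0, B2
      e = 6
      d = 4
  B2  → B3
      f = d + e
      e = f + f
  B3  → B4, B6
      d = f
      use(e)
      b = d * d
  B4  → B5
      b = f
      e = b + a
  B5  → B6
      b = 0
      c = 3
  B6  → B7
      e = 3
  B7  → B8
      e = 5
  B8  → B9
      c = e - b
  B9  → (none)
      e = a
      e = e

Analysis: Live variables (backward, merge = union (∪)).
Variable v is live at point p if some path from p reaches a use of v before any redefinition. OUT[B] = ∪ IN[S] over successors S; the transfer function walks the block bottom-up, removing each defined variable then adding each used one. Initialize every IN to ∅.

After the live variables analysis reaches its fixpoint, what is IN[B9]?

Answer: {a}

Trace:
Per-block solution:
  B0: | IN={a, b, f} | OUT={a, b, f}
  B1: | IN={a, b, f} | OUT={a, b, d, e, f}
  B2: | IN={a, d, e} | OUT={a, e, f}
  B3: | IN={a, e, f} | OUT={a, b, f}
  B4: | IN={a, f} | OUT={a}
  B5: | IN={a} | OUT={a, b}
  B6: | IN={a, b} | OUT={a, b}
  B7: | IN={a, b} | OUT={a, b, e}
  B8: | IN={a, b, e} | OUT={a}
  B9: | IN={a} | OUT={}

B9 is the boundary node: OUT[B9] = {}
Applying B9's transfer function to that OUT value gives IN[B9] (row B9 above).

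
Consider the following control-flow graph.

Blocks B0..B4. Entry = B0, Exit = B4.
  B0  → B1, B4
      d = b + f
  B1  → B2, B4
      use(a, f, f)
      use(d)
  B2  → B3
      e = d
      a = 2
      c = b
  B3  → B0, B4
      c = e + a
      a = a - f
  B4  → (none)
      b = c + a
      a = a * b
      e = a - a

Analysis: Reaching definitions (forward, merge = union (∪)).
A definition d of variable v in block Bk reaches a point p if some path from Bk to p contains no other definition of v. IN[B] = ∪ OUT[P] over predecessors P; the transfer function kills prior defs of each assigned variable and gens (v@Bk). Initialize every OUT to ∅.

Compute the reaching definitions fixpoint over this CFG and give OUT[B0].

Fixpoint table:
  B0:  IN={a@B3, c@B3, d@B0, e@B2}  OUT={a@B3, c@B3, d@B0, e@B2}
  B1:  IN={a@B3, c@B3, d@B0, e@B2}  OUT={a@B3, c@B3, d@B0, e@B2}
  B2:  IN={a@B3, c@B3, d@B0, e@B2}  OUT={a@B2, c@B2, d@B0, e@B2}
  B3:  IN={a@B2, c@B2, d@B0, e@B2}  OUT={a@B3, c@B3, d@B0, e@B2}
  B4:  IN={a@B3, c@B3, d@B0, e@B2}  OUT={a@B4, b@B4, c@B3, d@B0, e@B4}

Merge at B0 (entry node, so the boundary value {} is joined with the incoming edge(s)): IN[B0] = {} ⊔ OUT[B3] = {a@B3, c@B3, d@B0, e@B2}
Applying B0's transfer function to that IN value gives OUT[B0] (row B0 above).

Answer: {a@B3, c@B3, d@B0, e@B2}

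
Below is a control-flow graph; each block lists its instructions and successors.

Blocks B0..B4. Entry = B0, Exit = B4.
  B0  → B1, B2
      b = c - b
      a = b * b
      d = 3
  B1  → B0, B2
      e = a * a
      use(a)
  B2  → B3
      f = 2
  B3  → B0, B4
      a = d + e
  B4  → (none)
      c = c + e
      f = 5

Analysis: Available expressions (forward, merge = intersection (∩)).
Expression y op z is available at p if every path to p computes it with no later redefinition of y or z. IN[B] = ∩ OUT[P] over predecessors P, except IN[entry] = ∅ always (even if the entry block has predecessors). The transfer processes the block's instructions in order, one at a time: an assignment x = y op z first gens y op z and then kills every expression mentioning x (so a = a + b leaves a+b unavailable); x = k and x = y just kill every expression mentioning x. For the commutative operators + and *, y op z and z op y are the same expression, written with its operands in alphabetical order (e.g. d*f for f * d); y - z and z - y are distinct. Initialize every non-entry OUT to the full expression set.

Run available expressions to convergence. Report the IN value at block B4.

Converged values:
  B0: | IN={} | OUT={b*b}
  B1: | IN={b*b} | OUT={a*a, b*b}
  B2: | IN={b*b} | OUT={b*b}
  B3: | IN={b*b} | OUT={b*b, d+e}
  B4: | IN={b*b, d+e} | OUT={b*b, d+e}

Merge at B4: IN[B4] = OUT[B3] = {b*b, d+e}

Answer: {b*b, d+e}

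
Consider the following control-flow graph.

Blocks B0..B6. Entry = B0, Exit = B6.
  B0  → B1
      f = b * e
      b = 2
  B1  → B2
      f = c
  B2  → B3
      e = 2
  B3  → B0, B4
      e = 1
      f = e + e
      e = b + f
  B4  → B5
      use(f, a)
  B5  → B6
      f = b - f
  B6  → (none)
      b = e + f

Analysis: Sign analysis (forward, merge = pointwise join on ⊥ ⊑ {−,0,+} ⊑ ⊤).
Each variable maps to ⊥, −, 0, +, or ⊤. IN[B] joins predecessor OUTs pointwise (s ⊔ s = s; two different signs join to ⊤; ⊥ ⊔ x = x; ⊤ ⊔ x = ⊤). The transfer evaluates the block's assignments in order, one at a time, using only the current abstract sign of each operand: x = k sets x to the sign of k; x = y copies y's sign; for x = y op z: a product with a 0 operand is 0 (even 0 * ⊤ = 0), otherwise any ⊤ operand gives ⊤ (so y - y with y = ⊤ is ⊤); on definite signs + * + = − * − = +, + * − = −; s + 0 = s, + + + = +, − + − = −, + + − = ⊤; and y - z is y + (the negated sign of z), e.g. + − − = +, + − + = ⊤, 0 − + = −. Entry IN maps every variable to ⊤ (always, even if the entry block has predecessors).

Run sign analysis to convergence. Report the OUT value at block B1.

Answer: {a: ⊤, b: +, c: ⊤, d: ⊤, e: ⊤, f: ⊤}

Derivation:
Per-block solution:
  B0:   IN=(all ⊤)   OUT={b:+; rest ⊤}
  B1:   IN={b:+; rest ⊤}   OUT={b:+; rest ⊤}
  B2:   IN={b:+; rest ⊤}   OUT={b:+, e:+; rest ⊤}
  B3:   IN={b:+, e:+; rest ⊤}   OUT={b:+, e:+, f:+; rest ⊤}
  B4:   IN={b:+, e:+, f:+; rest ⊤}   OUT={b:+, e:+, f:+; rest ⊤}
  B5:   IN={b:+, e:+, f:+; rest ⊤}   OUT={b:+, e:+; rest ⊤}
  B6:   IN={b:+, e:+; rest ⊤}   OUT={e:+; rest ⊤}

Merge at B1: IN[B1] = OUT[B0] = {a: ⊤, b: +, c: ⊤, d: ⊤, e: ⊤, f: ⊤}
Applying B1's transfer function to that IN value gives OUT[B1] (row B1 above).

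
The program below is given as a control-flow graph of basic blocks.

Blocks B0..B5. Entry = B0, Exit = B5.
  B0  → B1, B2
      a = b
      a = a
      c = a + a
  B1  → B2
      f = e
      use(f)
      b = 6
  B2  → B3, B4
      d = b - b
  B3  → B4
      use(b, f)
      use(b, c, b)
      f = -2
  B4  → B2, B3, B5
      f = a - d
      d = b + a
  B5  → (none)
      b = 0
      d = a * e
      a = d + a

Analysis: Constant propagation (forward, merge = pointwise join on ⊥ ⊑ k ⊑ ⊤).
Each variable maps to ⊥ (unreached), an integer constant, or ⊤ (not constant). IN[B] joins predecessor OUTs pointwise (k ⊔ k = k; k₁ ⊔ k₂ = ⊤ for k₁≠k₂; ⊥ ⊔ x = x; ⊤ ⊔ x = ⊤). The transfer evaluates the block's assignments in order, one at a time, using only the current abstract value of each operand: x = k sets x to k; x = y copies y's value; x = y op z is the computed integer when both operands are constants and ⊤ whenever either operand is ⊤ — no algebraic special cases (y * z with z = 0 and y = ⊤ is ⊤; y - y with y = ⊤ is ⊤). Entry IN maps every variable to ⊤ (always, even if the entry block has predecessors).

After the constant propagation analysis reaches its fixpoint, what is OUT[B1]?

Answer: {a: ⊤, b: 6, c: ⊤, d: ⊤, e: ⊤, f: ⊤}

Working:
Per-block solution:
  B0:   IN=(all ⊤)   OUT=(all ⊤)
  B1:   IN=(all ⊤)   OUT={b:6; rest ⊤}
  B2:   IN=(all ⊤)   OUT=(all ⊤)
  B3:   IN=(all ⊤)   OUT={f:-2; rest ⊤}
  B4:   IN=(all ⊤)   OUT=(all ⊤)
  B5:   IN=(all ⊤)   OUT={b:0; rest ⊤}

Merge at B1: IN[B1] = OUT[B0] = {a: ⊤, b: ⊤, c: ⊤, d: ⊤, e: ⊤, f: ⊤}
Applying B1's transfer function to that IN value gives OUT[B1] (row B1 above).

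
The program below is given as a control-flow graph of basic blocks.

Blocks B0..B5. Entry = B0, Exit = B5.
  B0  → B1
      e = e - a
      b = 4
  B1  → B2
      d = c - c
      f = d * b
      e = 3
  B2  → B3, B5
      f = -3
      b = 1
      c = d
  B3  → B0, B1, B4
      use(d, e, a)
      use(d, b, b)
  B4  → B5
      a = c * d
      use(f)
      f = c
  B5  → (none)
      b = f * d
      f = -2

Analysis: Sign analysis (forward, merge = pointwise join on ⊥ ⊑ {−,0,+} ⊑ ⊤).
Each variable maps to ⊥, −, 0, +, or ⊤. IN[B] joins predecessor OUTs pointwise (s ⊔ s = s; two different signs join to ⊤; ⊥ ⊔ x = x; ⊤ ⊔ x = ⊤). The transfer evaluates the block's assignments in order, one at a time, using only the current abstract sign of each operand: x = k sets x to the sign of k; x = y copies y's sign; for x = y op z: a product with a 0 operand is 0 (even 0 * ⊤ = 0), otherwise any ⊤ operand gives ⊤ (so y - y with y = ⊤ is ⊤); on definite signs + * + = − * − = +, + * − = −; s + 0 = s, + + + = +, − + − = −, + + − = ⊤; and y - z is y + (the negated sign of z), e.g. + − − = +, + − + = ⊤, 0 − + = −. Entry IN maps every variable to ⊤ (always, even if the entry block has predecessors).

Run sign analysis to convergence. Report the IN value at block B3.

Converged values:
  B0:  IN=(all ⊤)  OUT={b:+; rest ⊤}
  B1:  IN={b:+; rest ⊤}  OUT={b:+, e:+; rest ⊤}
  B2:  IN={b:+, e:+; rest ⊤}  OUT={b:+, e:+, f:-; rest ⊤}
  B3:  IN={b:+, e:+, f:-; rest ⊤}  OUT={b:+, e:+, f:-; rest ⊤}
  B4:  IN={b:+, e:+, f:-; rest ⊤}  OUT={b:+, e:+; rest ⊤}
  B5:  IN={b:+, e:+; rest ⊤}  OUT={e:+, f:-; rest ⊤}

Merge at B3: IN[B3] = OUT[B2] = {a: ⊤, b: +, c: ⊤, d: ⊤, e: +, f: -}

Answer: {a: ⊤, b: +, c: ⊤, d: ⊤, e: +, f: -}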